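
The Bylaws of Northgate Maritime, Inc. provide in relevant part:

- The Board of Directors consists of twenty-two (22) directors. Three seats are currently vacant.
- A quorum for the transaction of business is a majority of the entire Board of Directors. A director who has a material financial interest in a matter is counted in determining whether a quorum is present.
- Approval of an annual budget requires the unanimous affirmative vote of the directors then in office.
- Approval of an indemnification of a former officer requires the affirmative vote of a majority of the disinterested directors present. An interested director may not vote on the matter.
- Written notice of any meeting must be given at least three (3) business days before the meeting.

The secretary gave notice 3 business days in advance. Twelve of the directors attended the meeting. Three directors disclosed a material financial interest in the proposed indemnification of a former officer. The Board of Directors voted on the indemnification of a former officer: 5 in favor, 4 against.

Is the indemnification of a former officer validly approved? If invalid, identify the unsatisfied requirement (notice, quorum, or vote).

Valid — all requirements satisfied.

Notice: 3 business days given; 3 required (3 ≥ 3). Satisfied.
Quorum: 12 present (interested directors count toward quorum); quorum is 12. Satisfied.
Vote: the indemnification of a former officer requires a majority of the disinterested directors present (12 − 3 = 9). A majority of 9 is 5, so 5 affirmative votes are needed; 5 voted in favor. Satisfied.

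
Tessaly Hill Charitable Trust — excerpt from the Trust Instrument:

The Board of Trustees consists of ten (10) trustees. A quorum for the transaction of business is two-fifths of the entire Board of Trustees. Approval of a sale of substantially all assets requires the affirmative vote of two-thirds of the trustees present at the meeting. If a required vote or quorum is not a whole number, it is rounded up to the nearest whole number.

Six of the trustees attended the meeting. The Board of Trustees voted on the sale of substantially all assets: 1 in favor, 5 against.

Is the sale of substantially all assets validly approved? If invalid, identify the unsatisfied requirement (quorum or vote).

Quorum: 6 present; quorum is 4. Satisfied.
Vote: the sale of substantially all assets requires two-thirds of the trustees present (6). 2/3 of 6 = 4, so 4 affirmative votes are needed; 1 voted in favor. Not satisfied.

Invalid — vote requirement not satisfied.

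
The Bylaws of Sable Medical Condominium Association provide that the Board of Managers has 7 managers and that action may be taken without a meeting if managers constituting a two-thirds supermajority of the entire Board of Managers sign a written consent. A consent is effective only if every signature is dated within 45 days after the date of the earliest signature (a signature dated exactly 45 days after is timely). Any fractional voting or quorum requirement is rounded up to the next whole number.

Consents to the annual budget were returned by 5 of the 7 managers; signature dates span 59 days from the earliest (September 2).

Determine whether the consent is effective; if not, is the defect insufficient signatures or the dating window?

Not effective — dating-window requirement not satisfied.

Signatures required: a two-thirds supermajority of 7 — 2/3 of 7 = 4.67, rounded up to 5, so 5 needed; 5 signed. Sufficient.
Dating window: the latest signature is 59 days after the earliest; the limit is 45 days. Outside the window.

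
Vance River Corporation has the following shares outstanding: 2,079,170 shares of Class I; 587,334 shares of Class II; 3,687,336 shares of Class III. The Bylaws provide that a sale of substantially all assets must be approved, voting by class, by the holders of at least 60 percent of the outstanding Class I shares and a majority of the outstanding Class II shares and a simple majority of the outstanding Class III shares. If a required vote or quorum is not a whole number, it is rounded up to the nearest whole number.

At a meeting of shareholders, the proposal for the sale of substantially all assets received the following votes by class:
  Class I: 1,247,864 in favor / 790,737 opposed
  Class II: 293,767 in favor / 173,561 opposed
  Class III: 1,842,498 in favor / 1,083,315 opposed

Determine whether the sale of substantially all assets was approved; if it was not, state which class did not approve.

Not approved — the Class III shares did not give the required vote.

Class I: 3/5 of 2079170 = 1247502; 1,247,502 required, 1,247,864 in favor — approved.
Class II: a majority of 587334 is 293668; 293,668 required, 293,767 in favor — approved.
Class III: a majority of 3687336 is 1843669; 1,843,669 required, 1,842,498 in favor — not approved.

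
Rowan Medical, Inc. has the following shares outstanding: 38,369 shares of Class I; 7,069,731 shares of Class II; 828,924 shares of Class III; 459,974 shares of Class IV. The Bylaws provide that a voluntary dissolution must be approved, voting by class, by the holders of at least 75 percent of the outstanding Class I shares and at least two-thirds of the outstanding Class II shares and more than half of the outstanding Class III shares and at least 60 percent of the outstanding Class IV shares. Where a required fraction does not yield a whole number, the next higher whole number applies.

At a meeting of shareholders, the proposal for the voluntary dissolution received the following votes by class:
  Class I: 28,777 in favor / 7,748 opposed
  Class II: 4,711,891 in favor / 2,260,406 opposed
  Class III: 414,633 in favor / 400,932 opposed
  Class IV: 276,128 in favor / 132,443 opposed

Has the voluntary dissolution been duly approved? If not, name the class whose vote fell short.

Class I: 3/4 of 38369 = 28776.75, rounded up to 28777; 28,777 required, 28,777 in favor — approved.
Class II: 2/3 of 7069731 = 4713154; 4,713,154 required, 4,711,891 in favor — not approved.
Class III: a majority of 828924 is 414463; 414,463 required, 414,633 in favor — approved.
Class IV: 3/5 of 459974 = 275984.40, rounded up to 275985; 275,985 required, 276,128 in favor — approved.

Not approved — the Class II shares did not give the required vote.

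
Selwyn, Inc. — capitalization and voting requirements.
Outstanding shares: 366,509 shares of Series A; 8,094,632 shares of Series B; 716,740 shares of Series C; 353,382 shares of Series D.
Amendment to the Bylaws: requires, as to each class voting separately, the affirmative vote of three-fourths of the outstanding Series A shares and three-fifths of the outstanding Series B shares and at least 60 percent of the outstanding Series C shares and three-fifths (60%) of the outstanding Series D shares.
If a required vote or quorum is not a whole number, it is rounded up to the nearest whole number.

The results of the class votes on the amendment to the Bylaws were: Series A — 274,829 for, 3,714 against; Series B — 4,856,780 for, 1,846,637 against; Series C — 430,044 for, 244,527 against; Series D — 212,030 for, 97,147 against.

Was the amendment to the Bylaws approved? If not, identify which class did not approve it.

Series A: 3/4 of 366509 = 274881.75, rounded up to 274882; 274,882 required, 274,829 in favor — not approved.
Series B: 3/5 of 8094632 = 4856779.20, rounded up to 4856780; 4,856,780 required, 4,856,780 in favor — approved.
Series C: 3/5 of 716740 = 430044; 430,044 required, 430,044 in favor — approved.
Series D: 3/5 of 353382 = 212029.20, rounded up to 212030; 212,030 required, 212,030 in favor — approved.

Not approved — the Series A shares did not give the required vote.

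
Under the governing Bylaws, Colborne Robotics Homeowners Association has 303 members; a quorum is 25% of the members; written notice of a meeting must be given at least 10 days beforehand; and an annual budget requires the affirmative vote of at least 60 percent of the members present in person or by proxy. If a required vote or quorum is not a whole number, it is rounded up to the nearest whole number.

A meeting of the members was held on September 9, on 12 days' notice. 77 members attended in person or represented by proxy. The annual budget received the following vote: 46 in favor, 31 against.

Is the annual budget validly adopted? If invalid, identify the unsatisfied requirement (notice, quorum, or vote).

Invalid — vote requirement not satisfied.

Notice: 12 days given; 10 required. Satisfied.
Quorum: 25% of 303 = 75.75, rounded up to 76; 77 present. Satisfied.
Vote: requires three-fifths of those present (77); 3/5 of 77 = 46.20, rounded up to 47, so 47 needed; 46 in favor. Not satisfied.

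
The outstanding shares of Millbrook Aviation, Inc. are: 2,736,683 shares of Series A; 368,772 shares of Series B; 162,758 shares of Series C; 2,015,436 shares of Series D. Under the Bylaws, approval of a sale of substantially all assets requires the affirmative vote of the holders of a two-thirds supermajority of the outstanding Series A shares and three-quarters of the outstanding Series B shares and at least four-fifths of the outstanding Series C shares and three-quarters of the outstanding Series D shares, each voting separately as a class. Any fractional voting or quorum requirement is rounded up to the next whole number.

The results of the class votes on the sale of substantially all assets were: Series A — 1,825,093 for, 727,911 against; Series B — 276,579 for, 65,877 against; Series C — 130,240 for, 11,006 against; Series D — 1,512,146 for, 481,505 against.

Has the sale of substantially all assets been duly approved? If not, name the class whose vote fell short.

Series A: 2/3 of 2736683 = 1824455.33, rounded up to 1824456; 1,824,456 required, 1,825,093 in favor — approved.
Series B: 3/4 of 368772 = 276579; 276,579 required, 276,579 in favor — approved.
Series C: 4/5 of 162758 = 130206.40, rounded up to 130207; 130,207 required, 130,240 in favor — approved.
Series D: 3/4 of 2015436 = 1511577; 1,511,577 required, 1,512,146 in favor — approved.

Approved — every class gave the required vote.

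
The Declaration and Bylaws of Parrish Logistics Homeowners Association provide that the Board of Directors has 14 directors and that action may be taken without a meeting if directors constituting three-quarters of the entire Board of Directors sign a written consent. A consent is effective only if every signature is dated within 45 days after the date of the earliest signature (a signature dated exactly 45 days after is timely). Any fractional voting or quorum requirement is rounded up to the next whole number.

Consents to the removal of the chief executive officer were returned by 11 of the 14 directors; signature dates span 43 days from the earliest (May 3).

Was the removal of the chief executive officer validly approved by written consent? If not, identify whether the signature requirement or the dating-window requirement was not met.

Effective — both the signature and dating-window requirements are satisfied.

Signatures required: three-quarters of 14 — 3/4 of 14 = 10.50, rounded up to 11, so 11 needed; 11 signed. Sufficient.
Dating window: the latest signature is 43 days after the earliest; the limit is 45 days. Within the window.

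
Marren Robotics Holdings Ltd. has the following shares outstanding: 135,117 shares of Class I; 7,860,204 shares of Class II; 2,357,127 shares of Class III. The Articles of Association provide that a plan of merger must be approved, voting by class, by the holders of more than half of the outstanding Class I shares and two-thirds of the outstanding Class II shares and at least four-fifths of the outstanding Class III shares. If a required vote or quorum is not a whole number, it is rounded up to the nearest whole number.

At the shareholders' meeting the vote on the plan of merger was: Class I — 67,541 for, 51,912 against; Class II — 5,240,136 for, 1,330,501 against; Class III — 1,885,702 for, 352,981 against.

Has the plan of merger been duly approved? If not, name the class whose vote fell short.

Class I: a majority of 135117 is 67559; 67,559 required, 67,541 in favor — not approved.
Class II: 2/3 of 7860204 = 5240136; 5,240,136 required, 5,240,136 in favor — approved.
Class III: 4/5 of 2357127 = 1885701.60, rounded up to 1885702; 1,885,702 required, 1,885,702 in favor — approved.

Not approved — the Class I shares did not give the required vote.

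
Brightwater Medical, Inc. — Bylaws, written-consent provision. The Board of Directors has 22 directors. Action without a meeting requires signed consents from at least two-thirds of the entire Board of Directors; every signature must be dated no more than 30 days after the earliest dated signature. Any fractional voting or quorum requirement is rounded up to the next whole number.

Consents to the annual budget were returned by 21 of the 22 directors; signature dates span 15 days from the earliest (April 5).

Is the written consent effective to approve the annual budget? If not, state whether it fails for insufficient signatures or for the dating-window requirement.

Effective — both the signature and dating-window requirements are satisfied.

Signatures required: at least two-thirds of 22 — 2/3 of 22 = 14.67, rounded up to 15, so 15 needed; 21 signed. Sufficient.
Dating window: the latest signature is 15 days after the earliest; the limit is 30 days. Within the window.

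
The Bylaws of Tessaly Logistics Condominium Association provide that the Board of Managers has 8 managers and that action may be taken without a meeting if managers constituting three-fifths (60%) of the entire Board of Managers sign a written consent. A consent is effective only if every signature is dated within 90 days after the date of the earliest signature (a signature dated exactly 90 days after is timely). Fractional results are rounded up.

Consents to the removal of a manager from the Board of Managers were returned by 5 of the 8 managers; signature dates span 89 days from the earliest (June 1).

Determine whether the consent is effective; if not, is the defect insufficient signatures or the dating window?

Effective — both the signature and dating-window requirements are satisfied.

Signatures required: three-fifths (60%) of 8 — 3/5 of 8 = 4.80, rounded up to 5, so 5 needed; 5 signed. Sufficient.
Dating window: the latest signature is 89 days after the earliest; the limit is 90 days. Within the window.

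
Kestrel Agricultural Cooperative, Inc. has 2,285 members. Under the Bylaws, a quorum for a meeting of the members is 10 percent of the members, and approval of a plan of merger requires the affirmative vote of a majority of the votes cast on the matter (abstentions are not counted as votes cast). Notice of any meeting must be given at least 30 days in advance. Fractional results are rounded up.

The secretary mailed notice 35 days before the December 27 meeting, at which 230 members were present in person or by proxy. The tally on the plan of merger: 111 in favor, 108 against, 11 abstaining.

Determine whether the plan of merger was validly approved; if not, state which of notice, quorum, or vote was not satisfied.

Valid — all requirements satisfied.

Notice: 35 days given; 30 required. Satisfied.
Quorum: 10% of 2,285 = 228.50, rounded up to 229; 230 present. Satisfied.
Vote: requires a majority of the votes cast (230 − 11 abstaining = 219); a majority of 219 is 110, so 110 needed; 111 in favor. Satisfied.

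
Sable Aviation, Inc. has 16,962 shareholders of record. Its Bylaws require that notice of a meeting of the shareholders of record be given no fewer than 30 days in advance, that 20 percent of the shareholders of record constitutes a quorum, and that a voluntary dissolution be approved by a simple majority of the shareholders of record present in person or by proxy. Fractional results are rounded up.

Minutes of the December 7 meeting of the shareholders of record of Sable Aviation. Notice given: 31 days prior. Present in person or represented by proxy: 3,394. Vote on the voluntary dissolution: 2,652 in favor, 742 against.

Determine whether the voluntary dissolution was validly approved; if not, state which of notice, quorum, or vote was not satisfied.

Notice: 31 days given; 30 required. Satisfied.
Quorum: 20% of 16,962 = 3,392.40, rounded up to 3,393; 3,394 present. Satisfied.
Vote: requires a majority of those present (3,394); a majority of 3394 is 1698, so 1,698 needed; 2,652 in favor. Satisfied.

Valid — all requirements satisfied.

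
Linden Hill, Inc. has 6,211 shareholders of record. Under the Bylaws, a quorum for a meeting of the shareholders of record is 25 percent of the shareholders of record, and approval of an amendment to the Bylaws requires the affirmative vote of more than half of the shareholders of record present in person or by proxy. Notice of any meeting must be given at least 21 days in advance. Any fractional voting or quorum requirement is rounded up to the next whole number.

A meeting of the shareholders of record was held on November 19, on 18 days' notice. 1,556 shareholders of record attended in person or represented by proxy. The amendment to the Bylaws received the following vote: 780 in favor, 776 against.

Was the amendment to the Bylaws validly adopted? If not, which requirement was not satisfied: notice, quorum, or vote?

Notice: 18 days given; 21 required. Not satisfied.
Quorum: 25% of 6,211 = 1,552.75, rounded up to 1,553; 1,556 present. Satisfied.
Vote: requires a majority of those present (1,556); a majority of 1556 is 779, so 779 needed; 780 in favor. Satisfied.

Invalid — notice requirement not satisfied.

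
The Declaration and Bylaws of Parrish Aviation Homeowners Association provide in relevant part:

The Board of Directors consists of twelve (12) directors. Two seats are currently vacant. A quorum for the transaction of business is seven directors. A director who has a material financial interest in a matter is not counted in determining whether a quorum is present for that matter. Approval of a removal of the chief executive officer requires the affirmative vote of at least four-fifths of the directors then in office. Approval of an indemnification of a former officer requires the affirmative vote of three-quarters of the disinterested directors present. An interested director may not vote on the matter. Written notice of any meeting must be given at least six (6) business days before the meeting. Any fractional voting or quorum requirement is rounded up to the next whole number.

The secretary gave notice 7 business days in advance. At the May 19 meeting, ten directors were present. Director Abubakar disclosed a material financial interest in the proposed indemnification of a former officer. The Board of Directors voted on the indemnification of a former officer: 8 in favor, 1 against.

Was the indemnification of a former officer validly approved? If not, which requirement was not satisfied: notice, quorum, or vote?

Valid — all requirements satisfied.

Notice: 7 business days given; 6 required (7 ≥ 6). Satisfied.
Quorum: 10 present, but the 1 interested director does not count, leaving 9. Quorum is 7. Satisfied.
Vote: the indemnification of a former officer requires three-fourths of the disinterested directors present (10 − 1 = 9). 3/4 of 9 = 6.75, rounded up to 7, so 7 affirmative votes are needed; 8 voted in favor. Satisfied.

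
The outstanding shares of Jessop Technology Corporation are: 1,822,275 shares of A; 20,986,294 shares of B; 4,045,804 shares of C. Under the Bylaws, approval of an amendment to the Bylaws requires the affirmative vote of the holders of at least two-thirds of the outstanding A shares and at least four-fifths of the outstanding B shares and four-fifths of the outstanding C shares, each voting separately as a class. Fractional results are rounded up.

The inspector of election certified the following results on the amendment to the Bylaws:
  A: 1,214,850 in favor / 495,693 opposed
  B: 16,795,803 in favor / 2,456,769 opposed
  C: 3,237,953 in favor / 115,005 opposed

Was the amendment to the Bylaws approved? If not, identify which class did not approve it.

A: 2/3 of 1822275 = 1214850; 1,214,850 required, 1,214,850 in favor — approved.
B: 4/5 of 20986294 = 16789035.20, rounded up to 16789036; 16,789,036 required, 16,795,803 in favor — approved.
C: 4/5 of 4045804 = 3236643.20, rounded up to 3236644; 3,236,644 required, 3,237,953 in favor — approved.

Approved — every class gave the required vote.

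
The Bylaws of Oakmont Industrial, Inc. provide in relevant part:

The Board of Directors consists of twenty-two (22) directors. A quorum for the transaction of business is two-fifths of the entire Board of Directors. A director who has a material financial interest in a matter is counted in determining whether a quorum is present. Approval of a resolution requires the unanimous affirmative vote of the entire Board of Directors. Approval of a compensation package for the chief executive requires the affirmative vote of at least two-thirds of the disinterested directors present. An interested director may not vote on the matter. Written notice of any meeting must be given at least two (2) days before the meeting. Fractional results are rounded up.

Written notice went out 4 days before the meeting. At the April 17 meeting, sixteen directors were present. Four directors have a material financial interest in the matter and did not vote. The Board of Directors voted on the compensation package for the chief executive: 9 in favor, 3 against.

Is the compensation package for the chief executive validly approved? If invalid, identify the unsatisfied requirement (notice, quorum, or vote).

Notice: 4 days given; 2 required (4 ≥ 2). Satisfied.
Quorum: 16 present (interested directors count toward quorum); quorum is 9. Satisfied.
Vote: the compensation package for the chief executive requires two-thirds of the disinterested directors present (16 − 4 = 12). 2/3 of 12 = 8, so 8 affirmative votes are needed; 9 voted in favor. Satisfied.

Valid — all requirements satisfied.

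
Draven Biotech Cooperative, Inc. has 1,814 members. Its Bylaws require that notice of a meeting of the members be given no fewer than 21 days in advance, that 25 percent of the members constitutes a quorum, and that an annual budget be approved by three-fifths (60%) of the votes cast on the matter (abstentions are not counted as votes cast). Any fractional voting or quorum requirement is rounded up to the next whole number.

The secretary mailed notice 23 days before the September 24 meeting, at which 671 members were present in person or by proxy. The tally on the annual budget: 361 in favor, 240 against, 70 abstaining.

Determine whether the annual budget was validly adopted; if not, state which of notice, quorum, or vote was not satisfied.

Valid — all requirements satisfied.

Notice: 23 days given; 21 required. Satisfied.
Quorum: 25% of 1,814 = 453.50, rounded up to 454; 671 present. Satisfied.
Vote: requires three-fifths of the votes cast (671 − 70 abstaining = 601); 3/5 of 601 = 360.60, rounded up to 361, so 361 needed; 361 in favor. Satisfied.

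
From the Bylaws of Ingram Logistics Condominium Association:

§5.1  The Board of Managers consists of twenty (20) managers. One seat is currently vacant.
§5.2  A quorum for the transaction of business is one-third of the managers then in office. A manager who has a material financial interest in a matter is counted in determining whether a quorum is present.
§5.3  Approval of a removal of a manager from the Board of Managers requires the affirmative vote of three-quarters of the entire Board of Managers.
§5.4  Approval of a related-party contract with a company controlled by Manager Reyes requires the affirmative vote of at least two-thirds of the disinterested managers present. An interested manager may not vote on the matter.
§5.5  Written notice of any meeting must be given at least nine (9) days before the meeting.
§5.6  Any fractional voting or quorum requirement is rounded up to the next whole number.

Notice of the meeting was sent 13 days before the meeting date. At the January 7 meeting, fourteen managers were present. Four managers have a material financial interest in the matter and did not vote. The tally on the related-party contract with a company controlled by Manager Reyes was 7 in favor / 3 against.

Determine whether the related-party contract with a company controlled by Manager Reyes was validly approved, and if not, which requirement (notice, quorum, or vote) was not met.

Notice: 13 days given; 9 required (13 ≥ 9). Satisfied.
Quorum: 14 present (interested managers count toward quorum); quorum is 7. Satisfied.
Vote: the related-party contract with a company controlled by Manager Reyes requires two-thirds of the disinterested managers present (14 − 4 = 10). 2/3 of 10 = 6.67, rounded up to 7, so 7 affirmative votes are needed; 7 voted in favor. Satisfied.

Valid — all requirements satisfied.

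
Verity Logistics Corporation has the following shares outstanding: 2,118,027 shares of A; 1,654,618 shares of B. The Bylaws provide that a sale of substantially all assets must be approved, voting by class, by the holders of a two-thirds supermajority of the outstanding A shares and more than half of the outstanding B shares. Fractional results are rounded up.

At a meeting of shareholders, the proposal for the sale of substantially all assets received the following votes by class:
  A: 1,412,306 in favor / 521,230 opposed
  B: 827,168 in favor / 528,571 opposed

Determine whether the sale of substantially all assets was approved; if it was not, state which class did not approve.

Not approved — the B shares did not give the required vote.

A: 2/3 of 2118027 = 1412018; 1,412,018 required, 1,412,306 in favor — approved.
B: a majority of 1654618 is 827310; 827,310 required, 827,168 in favor — not approved.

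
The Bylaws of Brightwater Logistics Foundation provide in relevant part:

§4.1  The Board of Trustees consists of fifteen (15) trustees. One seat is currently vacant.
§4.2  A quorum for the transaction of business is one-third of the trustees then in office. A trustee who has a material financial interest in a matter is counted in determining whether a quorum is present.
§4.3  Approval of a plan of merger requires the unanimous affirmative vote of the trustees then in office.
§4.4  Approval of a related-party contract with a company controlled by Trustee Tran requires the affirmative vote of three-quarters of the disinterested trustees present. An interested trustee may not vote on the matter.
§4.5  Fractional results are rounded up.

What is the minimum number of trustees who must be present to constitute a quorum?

1/3 of 14 = 4.67, rounded up to 5.

5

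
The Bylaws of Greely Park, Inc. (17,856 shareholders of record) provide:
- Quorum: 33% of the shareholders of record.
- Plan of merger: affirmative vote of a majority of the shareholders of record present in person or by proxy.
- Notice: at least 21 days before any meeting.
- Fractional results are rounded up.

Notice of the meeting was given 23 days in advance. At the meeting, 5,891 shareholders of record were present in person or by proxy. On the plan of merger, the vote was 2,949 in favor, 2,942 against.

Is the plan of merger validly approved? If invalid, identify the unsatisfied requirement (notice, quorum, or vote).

Invalid — quorum requirement not satisfied.

Notice: 23 days given; 21 required. Satisfied.
Quorum: 33% of 17,856 = 5,892.48, rounded up to 5,893; 5,891 present. Not satisfied.
Vote: requires a majority of those present (5,891); a majority of 5891 is 2946, so 2,946 needed; 2,949 in favor. Satisfied.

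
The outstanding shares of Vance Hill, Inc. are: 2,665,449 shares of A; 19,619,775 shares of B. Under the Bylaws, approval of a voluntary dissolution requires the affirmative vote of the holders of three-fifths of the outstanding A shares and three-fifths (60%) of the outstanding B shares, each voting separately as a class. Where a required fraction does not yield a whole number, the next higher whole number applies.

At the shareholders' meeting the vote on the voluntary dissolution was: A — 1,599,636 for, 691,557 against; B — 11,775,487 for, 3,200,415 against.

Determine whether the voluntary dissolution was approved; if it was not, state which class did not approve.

Approved — every class gave the required vote.

A: 3/5 of 2665449 = 1599269.40, rounded up to 1599270; 1,599,270 required, 1,599,636 in favor — approved.
B: 3/5 of 19619775 = 11771865; 11,771,865 required, 11,775,487 in favor — approved.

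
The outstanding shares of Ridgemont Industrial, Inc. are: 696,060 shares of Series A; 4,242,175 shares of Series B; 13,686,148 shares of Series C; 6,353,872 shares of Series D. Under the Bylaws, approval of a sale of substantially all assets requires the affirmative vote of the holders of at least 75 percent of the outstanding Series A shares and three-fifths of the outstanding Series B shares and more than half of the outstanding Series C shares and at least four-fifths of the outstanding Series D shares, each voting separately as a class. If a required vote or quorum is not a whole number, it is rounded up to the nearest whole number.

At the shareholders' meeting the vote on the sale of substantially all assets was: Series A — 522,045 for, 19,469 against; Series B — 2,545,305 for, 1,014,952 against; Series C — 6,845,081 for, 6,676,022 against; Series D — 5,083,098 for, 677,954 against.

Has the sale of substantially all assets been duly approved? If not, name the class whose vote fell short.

Series A: 3/4 of 696060 = 522045; 522,045 required, 522,045 in favor — approved.
Series B: 3/5 of 4242175 = 2545305; 2,545,305 required, 2,545,305 in favor — approved.
Series C: a majority of 13686148 is 6843075; 6,843,075 required, 6,845,081 in favor — approved.
Series D: 4/5 of 6353872 = 5083097.60, rounded up to 5083098; 5,083,098 required, 5,083,098 in favor — approved.

Approved — every class gave the required vote.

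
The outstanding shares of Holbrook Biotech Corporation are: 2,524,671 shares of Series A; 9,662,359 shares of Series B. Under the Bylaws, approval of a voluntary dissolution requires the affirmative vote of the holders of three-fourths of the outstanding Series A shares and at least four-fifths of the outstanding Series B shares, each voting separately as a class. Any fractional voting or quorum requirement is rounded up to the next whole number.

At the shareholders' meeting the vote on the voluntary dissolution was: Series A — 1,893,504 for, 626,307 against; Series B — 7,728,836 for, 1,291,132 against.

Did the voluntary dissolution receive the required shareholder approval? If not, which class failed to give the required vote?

Not approved — the Series B shares did not give the required vote.

Series A: 3/4 of 2524671 = 1893503.25, rounded up to 1893504; 1,893,504 required, 1,893,504 in favor — approved.
Series B: 4/5 of 9662359 = 7729887.20, rounded up to 7729888; 7,729,888 required, 7,728,836 in favor — not approved.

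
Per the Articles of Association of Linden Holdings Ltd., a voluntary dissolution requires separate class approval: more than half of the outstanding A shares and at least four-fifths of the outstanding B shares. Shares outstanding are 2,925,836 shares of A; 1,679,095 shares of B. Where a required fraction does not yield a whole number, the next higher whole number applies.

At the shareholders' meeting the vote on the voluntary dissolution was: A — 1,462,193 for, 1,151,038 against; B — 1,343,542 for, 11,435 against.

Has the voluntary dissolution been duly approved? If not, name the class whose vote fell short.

Not approved — the A shares did not give the required vote.

A: a majority of 2925836 is 1462919; 1,462,919 required, 1,462,193 in favor — not approved.
B: 4/5 of 1679095 = 1343276; 1,343,276 required, 1,343,542 in favor — approved.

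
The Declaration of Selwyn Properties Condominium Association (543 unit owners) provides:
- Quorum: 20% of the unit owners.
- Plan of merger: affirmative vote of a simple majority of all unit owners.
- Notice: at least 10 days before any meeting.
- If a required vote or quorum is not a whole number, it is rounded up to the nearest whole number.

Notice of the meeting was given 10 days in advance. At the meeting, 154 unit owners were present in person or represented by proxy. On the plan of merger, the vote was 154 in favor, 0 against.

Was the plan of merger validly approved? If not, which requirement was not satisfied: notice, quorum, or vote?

Invalid — vote requirement not satisfied.

Notice: 10 days given; 10 required. Satisfied.
Quorum: 20% of 543 = 108.60, rounded up to 109; 154 present. Satisfied.
Vote: requires a majority of all unit owners (543); a majority of 543 is 272, so 272 needed; 154 in favor. Not satisfied.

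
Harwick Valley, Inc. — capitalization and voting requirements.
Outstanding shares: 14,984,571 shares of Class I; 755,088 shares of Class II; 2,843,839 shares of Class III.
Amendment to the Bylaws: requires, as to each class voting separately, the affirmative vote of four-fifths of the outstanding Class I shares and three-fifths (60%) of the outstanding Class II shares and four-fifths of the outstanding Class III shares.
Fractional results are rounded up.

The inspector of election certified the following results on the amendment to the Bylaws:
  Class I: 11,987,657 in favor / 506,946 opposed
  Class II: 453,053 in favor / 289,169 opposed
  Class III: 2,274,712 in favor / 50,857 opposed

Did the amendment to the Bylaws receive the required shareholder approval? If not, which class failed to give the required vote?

Not approved — the Class III shares did not give the required vote.

Class I: 4/5 of 14984571 = 11987656.80, rounded up to 11987657; 11,987,657 required, 11,987,657 in favor — approved.
Class II: 3/5 of 755088 = 453052.80, rounded up to 453053; 453,053 required, 453,053 in favor — approved.
Class III: 4/5 of 2843839 = 2275071.20, rounded up to 2275072; 2,275,072 required, 2,274,712 in favor — not approved.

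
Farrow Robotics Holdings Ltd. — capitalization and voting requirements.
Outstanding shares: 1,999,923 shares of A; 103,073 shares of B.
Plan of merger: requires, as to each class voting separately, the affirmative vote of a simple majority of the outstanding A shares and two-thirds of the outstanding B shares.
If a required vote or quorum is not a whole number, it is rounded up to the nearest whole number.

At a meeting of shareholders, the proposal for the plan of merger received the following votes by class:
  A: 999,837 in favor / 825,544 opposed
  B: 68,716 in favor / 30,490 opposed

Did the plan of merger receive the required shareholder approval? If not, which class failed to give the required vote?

Not approved — the A shares did not give the required vote.

A: a majority of 1999923 is 999962; 999,962 required, 999,837 in favor — not approved.
B: 2/3 of 103073 = 68715.33, rounded up to 68716; 68,716 required, 68,716 in favor — approved.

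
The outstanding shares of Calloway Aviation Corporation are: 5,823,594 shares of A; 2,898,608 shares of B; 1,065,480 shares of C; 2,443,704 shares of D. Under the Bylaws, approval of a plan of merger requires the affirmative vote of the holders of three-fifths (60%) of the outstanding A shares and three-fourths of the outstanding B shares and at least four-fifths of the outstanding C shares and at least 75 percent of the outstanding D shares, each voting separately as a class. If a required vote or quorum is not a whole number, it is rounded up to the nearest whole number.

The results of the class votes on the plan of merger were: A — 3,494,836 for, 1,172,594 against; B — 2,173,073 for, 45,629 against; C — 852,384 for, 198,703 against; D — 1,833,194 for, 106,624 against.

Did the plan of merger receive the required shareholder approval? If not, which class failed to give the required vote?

Not approved — the B shares did not give the required vote.

A: 3/5 of 5823594 = 3494156.40, rounded up to 3494157; 3,494,157 required, 3,494,836 in favor — approved.
B: 3/4 of 2898608 = 2173956; 2,173,956 required, 2,173,073 in favor — not approved.
C: 4/5 of 1065480 = 852384; 852,384 required, 852,384 in favor — approved.
D: 3/4 of 2443704 = 1832778; 1,832,778 required, 1,833,194 in favor — approved.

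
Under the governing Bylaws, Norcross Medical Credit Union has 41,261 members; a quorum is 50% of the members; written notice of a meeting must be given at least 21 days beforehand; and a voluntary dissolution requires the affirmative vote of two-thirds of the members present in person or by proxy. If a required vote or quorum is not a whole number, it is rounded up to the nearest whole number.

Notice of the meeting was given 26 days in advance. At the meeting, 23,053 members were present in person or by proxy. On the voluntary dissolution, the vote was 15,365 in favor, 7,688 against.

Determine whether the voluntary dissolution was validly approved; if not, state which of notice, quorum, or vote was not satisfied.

Invalid — vote requirement not satisfied.

Notice: 26 days given; 21 required. Satisfied.
Quorum: 50% of 41,261 = 20,630.50, rounded up to 20,631; 23,053 present. Satisfied.
Vote: requires two-thirds of those present (23,053); 2/3 of 23053 = 15368.67, rounded up to 15369, so 15,369 needed; 15,365 in favor. Not satisfied.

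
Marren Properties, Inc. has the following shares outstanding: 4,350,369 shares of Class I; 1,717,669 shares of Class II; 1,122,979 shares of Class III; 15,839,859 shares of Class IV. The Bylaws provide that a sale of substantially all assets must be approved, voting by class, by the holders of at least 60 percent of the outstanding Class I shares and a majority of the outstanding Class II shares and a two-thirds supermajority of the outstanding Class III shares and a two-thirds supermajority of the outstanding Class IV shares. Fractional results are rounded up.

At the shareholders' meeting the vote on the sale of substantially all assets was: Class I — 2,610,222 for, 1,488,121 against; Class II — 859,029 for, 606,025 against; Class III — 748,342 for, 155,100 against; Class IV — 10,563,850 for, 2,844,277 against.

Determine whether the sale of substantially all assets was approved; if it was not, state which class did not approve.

Not approved — the Class III shares did not give the required vote.

Class I: 3/5 of 4350369 = 2610221.40, rounded up to 2610222; 2,610,222 required, 2,610,222 in favor — approved.
Class II: a majority of 1717669 is 858835; 858,835 required, 859,029 in favor — approved.
Class III: 2/3 of 1122979 = 748652.67, rounded up to 748653; 748,653 required, 748,342 in favor — not approved.
Class IV: 2/3 of 15839859 = 10559906; 10,559,906 required, 10,563,850 in favor — approved.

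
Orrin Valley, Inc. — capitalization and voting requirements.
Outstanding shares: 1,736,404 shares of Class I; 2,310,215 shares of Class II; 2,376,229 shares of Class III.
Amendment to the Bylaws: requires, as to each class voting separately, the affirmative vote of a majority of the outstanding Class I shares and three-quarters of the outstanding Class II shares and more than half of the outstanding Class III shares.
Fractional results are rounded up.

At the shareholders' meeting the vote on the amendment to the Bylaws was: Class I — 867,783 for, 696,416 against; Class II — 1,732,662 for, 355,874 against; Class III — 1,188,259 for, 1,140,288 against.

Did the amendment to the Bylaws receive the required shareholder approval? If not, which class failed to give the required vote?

Class I: a majority of 1736404 is 868203; 868,203 required, 867,783 in favor — not approved.
Class II: 3/4 of 2310215 = 1732661.25, rounded up to 1732662; 1,732,662 required, 1,732,662 in favor — approved.
Class III: a majority of 2376229 is 1188115; 1,188,115 required, 1,188,259 in favor — approved.

Not approved — the Class I shares did not give the required vote.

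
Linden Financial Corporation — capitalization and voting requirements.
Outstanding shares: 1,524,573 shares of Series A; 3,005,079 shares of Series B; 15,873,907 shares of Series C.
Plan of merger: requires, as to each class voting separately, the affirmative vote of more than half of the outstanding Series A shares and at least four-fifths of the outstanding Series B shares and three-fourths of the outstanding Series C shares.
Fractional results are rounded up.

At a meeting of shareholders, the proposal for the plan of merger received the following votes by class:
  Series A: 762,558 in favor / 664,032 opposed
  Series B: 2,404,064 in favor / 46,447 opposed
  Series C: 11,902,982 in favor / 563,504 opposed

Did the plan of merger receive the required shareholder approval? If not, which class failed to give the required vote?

Series A: a majority of 1524573 is 762287; 762,287 required, 762,558 in favor — approved.
Series B: 4/5 of 3005079 = 2404063.20, rounded up to 2404064; 2,404,064 required, 2,404,064 in favor — approved.
Series C: 3/4 of 15873907 = 11905430.25, rounded up to 11905431; 11,905,431 required, 11,902,982 in favor — not approved.

Not approved — the Series C shares did not give the required vote.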